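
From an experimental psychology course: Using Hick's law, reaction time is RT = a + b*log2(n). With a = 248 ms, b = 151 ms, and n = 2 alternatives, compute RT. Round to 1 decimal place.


RT = 248 + 151 * log2(2)
log2(2) = 1.0
RT = 248 + 151 * 1.0
= 248 + 151.0
= 399.0 ms


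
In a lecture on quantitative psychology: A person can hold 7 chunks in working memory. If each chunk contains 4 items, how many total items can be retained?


Total items = chunks * items_per_chunk
= 7 * 4
= 28


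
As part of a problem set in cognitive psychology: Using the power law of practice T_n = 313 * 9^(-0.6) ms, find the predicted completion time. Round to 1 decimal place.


T_n = 313 * 9^(-0.6)
9^(-0.6) = 0.267581
T_n = 313 * 0.267581
= 83.8 ms


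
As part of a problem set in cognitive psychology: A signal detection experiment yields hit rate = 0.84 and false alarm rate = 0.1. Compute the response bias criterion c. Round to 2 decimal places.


c = -0.5 * (z(HR) + z(FAR))
z(0.84) = 0.9945
z(0.1) = -1.2816
c = -0.5 * (0.9945 + -1.2816)
= -0.5 * -0.2871
= 0.14


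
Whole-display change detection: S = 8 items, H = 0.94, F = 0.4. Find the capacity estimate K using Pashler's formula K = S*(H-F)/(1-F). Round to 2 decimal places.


K = S * (H - F) / (1 - F)
H - F = 0.54
1 - F = 0.6
K = 8 * 0.54 / 0.6
= 7.20


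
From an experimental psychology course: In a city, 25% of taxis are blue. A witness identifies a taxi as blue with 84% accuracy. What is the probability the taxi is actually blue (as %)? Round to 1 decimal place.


P(blue | says blue) = P(says blue | blue)*P(blue) / [P(says blue | blue)*P(blue) + P(says blue | not blue)*P(not blue)]
Numerator = 0.84 * 0.25 = 0.21
False identification = 0.16 * 0.75 = 0.12
P = 0.21 / (0.21 + 0.12)
= 0.21 / 0.33
As percentage = 63.6


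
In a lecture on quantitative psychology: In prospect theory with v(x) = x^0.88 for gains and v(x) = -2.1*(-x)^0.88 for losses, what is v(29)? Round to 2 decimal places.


Since x = 29 >= 0, use v(x) = x^0.88
29^0.88 = 19.3602
v(29) = 19.36


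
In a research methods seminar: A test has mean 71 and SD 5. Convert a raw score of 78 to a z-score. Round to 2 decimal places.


z = (X - mu) / sigma
= (78 - 71) / 5
= 7 / 5
= 1.40


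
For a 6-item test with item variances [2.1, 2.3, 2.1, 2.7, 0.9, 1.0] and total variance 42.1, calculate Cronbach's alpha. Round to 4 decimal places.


alpha = (k/(k-1)) * (1 - sum(s_i^2)/s_total^2)
sum(item variances) = 11.1
k/(k-1) = 6/5 = 1.2
1 - 11.1/42.1 = 1 - 0.263658 = 0.736342
alpha = 1.2 * 0.736342
= 0.8836


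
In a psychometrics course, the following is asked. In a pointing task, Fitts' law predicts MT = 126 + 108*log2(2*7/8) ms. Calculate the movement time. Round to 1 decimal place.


MT = 126 + 108 * log2(2*7/8)
2D/W = 1.75
log2(1.75) = 0.8074
MT = 126 + 108 * 0.8074
= 213.2 ms


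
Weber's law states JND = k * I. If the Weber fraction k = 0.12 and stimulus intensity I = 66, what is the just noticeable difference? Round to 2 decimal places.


JND = k * I
JND = 0.12 * 66
= 7.92


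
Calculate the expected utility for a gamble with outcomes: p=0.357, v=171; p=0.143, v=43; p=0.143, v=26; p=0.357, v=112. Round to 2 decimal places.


EU = sum(p_i * v_i)
0.357 * 171 = 61.047
0.143 * 43 = 6.149
0.143 * 26 = 3.718
0.357 * 112 = 39.984
EU = 61.047 + 6.149 + 3.718 + 39.984
= 110.90


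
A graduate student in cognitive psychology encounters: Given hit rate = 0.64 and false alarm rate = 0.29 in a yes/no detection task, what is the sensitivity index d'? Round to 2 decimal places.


d' = z(HR) - z(FAR)
z(0.64) = 0.3585
z(0.29) = -0.5534
d' = 0.3585 - -0.5534
= 0.91


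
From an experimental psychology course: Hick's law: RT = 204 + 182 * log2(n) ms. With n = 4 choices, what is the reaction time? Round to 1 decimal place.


RT = 204 + 182 * log2(4)
log2(4) = 2.0
RT = 204 + 182 * 2.0
= 204 + 364.0
= 568.0 ms


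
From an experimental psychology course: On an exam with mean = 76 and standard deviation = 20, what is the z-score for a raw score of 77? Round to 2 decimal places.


z = (X - mu) / sigma
= (77 - 76) / 20
= 1 / 20
= 0.05


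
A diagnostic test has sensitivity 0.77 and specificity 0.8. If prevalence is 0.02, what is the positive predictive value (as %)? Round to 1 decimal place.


PPV = (sens * prev) / (sens * prev + (1-spec) * (1-prev))
Numerator = 0.77 * 0.02 = 0.0154
P(positive and no disease) = (1 - spec) * (1 - prev) = (1 - 0.8) * (1 - 0.02) = 0.196
Denominator = 0.0154 + 0.196 = 0.2114
PPV = 0.0154 / 0.2114 = 0.072848
As percentage = 7.3


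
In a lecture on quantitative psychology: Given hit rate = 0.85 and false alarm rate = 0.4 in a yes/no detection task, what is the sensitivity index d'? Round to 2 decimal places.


d' = z(HR) - z(FAR)
z(0.85) = 1.0364
z(0.4) = -0.2533
d' = 1.0364 - -0.2533
= 1.29


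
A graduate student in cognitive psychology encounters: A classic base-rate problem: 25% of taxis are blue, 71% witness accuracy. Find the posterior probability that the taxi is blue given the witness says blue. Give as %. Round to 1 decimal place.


P(blue | says blue) = P(says blue | blue)*P(blue) / [P(says blue | blue)*P(blue) + P(says blue | not blue)*P(not blue)]
Numerator = 0.71 * 0.25 = 0.1775
False identification = 0.29 * 0.75 = 0.2175
P = 0.1775 / (0.1775 + 0.2175)
= 0.1775 / 0.395
As percentage = 44.9


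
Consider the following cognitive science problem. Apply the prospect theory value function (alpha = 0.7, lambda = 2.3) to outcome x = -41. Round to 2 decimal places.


Since x = -41 < 0, use v(x) = -lambda*(-x)^alpha
(-x) = 41
41^0.7 = 13.457
v(-41) = -2.3 * 13.457
= -30.95


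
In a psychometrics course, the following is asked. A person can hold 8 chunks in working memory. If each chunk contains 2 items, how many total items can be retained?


Total items = chunks * items_per_chunk
= 8 * 2
= 16


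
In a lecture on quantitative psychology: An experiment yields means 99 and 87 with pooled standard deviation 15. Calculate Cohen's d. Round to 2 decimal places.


Cohen's d = (M1 - M2) / S_pooled
= (99 - 87) / 15
= 12 / 15
= 0.80


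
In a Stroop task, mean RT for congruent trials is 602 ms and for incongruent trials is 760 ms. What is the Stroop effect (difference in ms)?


Stroop effect = RT(incongruent) - RT(congruent)
= 760 - 602
= 158 ms


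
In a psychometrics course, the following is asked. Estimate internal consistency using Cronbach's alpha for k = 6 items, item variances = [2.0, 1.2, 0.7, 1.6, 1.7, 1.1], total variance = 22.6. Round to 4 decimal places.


alpha = (k/(k-1)) * (1 - sum(s_i^2)/s_total^2)
sum(item variances) = 8.3
k/(k-1) = 6/5 = 1.2
1 - 8.3/22.6 = 1 - 0.367257 = 0.632743
alpha = 1.2 * 0.632743
= 0.7593


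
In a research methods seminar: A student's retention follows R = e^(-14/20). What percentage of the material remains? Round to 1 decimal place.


R = e^(-t/S)
-t/S = -14/20 = -0.7
R = e^(-0.7) = 0.496585
Percentage = 0.496585 * 100
= 49.7


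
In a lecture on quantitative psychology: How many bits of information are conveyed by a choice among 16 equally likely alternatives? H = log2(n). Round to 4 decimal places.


H = log2(n)
H = log2(16)
= 4.0000


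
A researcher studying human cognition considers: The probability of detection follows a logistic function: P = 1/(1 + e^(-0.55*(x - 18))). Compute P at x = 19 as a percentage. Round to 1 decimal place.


P(x) = 1/(1 + e^(-0.55*(19 - 18)))
Exponent = -0.55 * 1 = -0.55
e^(-0.55) = 0.57695
P = 1/(1 + 0.57695) = 0.634136
Percentage = 63.4


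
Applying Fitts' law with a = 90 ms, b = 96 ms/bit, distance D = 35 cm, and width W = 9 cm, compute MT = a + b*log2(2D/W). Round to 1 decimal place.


MT = 90 + 96 * log2(2*35/9)
2D/W = 7.777778
log2(7.777778) = 2.9594
MT = 90 + 96 * 2.9594
= 374.1 ms


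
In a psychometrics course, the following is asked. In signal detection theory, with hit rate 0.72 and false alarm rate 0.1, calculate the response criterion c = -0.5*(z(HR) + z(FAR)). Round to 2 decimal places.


c = -0.5 * (z(HR) + z(FAR))
z(0.72) = 0.5828
z(0.1) = -1.2816
c = -0.5 * (0.5828 + -1.2816)
= -0.5 * -0.6988
= 0.35


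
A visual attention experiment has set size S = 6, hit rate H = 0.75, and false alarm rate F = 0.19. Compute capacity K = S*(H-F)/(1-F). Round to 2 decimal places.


K = S * (H - F) / (1 - F)
H - F = 0.56
1 - F = 0.81
K = 6 * 0.56 / 0.81
= 4.15


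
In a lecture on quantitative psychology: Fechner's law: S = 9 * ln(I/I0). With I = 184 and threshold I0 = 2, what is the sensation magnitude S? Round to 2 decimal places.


S = 9 * ln(184/2)
I/I0 = 92.0
ln(92.0) = 4.5218
S = 9 * 4.5218
= 40.70


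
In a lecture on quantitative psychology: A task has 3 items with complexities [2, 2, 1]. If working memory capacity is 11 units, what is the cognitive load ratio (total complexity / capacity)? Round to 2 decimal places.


Total complexity = 2 + 2 + 1 = 5
Load = total / capacity = 5 / 11
= 0.45


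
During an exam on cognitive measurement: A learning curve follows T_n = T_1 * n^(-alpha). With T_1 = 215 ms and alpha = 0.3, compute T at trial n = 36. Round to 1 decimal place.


T_n = 215 * 36^(-0.3)
36^(-0.3) = 0.341279
T_n = 215 * 0.341279
= 73.4 ms


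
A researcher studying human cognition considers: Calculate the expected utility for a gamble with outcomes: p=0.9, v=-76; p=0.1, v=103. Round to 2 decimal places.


EU = sum(p_i * v_i)
0.9 * -76 = -68.4
0.1 * 103 = 10.3
EU = -68.4 + 10.3
= -58.10


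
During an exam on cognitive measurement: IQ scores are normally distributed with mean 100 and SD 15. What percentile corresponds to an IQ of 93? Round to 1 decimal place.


z = (IQ - mean) / SD
z = (93 - 100) / 15 = -0.4667
Percentile = Phi(-0.4667) * 100
Phi(-0.4667) = 0.320357
= 32.0


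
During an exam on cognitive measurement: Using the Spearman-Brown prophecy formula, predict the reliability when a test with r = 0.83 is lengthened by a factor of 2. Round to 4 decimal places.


r_new = n*r / (1 + (n-1)*r)
Numerator = 2 * 0.83 = 1.66
Denominator = 1 + 1 * 0.83 = 1.83
r_new = 1.66 / 1.83
= 0.9071


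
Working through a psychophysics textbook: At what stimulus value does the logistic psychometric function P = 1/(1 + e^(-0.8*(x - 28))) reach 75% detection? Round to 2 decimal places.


At P = 0.75: 0.75 = 1/(1 + e^(-k*(x-x0)))
Solving: e^(-k*(x-x0)) = 1/3
x = x0 + ln(3)/k
ln(3) = 1.0986
x = 28 + 1.0986/0.8
= 28 + 1.3732
= 29.37


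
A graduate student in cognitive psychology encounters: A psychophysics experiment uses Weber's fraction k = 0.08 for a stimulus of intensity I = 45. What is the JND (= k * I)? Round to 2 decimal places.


JND = k * I
JND = 0.08 * 45
= 3.60


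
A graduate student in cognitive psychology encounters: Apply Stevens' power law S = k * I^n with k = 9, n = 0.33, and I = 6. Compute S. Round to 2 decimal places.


S = 9 * 6^0.33
6^0.33 = 1.8063
S = 9 * 1.8063
= 16.26


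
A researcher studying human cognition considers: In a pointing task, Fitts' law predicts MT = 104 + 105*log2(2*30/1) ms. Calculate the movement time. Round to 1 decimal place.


MT = 104 + 105 * log2(2*30/1)
2D/W = 60.0
log2(60.0) = 5.9069
MT = 104 + 105 * 5.9069
= 724.2 ms


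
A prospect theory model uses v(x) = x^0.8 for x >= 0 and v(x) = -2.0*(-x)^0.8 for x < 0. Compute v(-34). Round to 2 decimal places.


Since x = -34 < 0, use v(x) = -lambda*(-x)^alpha
(-x) = 34
34^0.8 = 16.7951
v(-34) = -2.0 * 16.7951
= -33.59


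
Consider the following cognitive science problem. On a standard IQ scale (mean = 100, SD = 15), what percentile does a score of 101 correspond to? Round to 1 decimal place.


z = (IQ - mean) / SD
z = (101 - 100) / 15 = 0.0667
Percentile = Phi(0.0667) * 100
Phi(0.0667) = 0.52659
= 52.7


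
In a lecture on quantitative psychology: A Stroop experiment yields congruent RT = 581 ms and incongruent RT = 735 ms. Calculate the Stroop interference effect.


Stroop effect = RT(incongruent) - RT(congruent)
= 735 - 581
= 154 ms


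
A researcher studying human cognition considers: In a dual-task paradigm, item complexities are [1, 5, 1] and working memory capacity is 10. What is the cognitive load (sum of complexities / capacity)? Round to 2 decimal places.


Total complexity = 1 + 5 + 1 = 7
Load = total / capacity = 7 / 10
= 0.70


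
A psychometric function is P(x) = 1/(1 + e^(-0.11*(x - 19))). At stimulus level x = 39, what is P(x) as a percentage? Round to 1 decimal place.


P(x) = 1/(1 + e^(-0.11*(39 - 19)))
Exponent = -0.11 * 20 = -2.2
e^(-2.2) = 0.110803
P = 1/(1 + 0.110803) = 0.90025
Percentage = 90.0


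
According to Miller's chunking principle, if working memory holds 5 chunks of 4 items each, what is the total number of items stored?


Total items = chunks * items_per_chunk
= 5 * 4
= 20


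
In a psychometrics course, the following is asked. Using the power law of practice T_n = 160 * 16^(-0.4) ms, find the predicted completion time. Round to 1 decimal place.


T_n = 160 * 16^(-0.4)
16^(-0.4) = 0.329877
T_n = 160 * 0.329877
= 52.8 ms


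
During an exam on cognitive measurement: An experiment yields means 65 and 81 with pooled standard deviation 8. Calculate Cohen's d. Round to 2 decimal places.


Cohen's d = (M1 - M2) / S_pooled
= (65 - 81) / 8
= -16 / 8
= -2.00


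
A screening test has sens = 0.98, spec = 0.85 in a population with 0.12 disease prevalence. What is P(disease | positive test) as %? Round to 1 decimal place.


PPV = (sens * prev) / (sens * prev + (1-spec) * (1-prev))
Numerator = 0.98 * 0.12 = 0.1176
P(positive and no disease) = (1 - spec) * (1 - prev) = (1 - 0.85) * (1 - 0.12) = 0.132
Denominator = 0.1176 + 0.132 = 0.2496
PPV = 0.1176 / 0.2496 = 0.471154
As percentage = 47.1


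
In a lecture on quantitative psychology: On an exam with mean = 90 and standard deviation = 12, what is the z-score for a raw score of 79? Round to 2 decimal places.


z = (X - mu) / sigma
= (79 - 90) / 12
= -11 / 12
= -0.92


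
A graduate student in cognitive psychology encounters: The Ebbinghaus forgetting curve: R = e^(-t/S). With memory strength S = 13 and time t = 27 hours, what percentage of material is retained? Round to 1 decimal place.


R = e^(-t/S)
-t/S = -27/13 = -2.076923
R = e^(-2.076923) = 0.125315
Percentage = 0.125315 * 100
= 12.5


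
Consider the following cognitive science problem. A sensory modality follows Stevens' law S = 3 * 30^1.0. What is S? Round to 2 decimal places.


S = 3 * 30^1.0
30^1.0 = 30.0
S = 3 * 30.0
= 90.00


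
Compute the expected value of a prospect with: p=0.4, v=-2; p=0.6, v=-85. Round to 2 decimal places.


EU = sum(p_i * v_i)
0.4 * -2 = -0.8
0.6 * -85 = -51.0
EU = -0.8 + -51.0
= -51.80


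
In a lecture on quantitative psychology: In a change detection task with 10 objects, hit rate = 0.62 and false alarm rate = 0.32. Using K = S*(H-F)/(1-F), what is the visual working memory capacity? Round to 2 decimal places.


K = S * (H - F) / (1 - F)
H - F = 0.3
1 - F = 0.68
K = 10 * 0.3 / 0.68
= 4.41


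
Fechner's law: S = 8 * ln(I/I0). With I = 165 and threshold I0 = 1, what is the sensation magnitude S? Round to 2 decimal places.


S = 8 * ln(165/1)
I/I0 = 165.0
ln(165.0) = 5.1059
S = 8 * 5.1059
= 40.85


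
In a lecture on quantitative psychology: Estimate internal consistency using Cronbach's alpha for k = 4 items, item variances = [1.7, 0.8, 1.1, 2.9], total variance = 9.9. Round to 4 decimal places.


alpha = (k/(k-1)) * (1 - sum(s_i^2)/s_total^2)
sum(item variances) = 6.5
k/(k-1) = 4/3 = 1.333333
1 - 6.5/9.9 = 1 - 0.656566 = 0.343434
alpha = 1.333333 * 0.343434
= 0.4579


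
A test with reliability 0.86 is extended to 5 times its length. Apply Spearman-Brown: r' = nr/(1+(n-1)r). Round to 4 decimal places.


r_new = n*r / (1 + (n-1)*r)
Numerator = 5 * 0.86 = 4.3
Denominator = 1 + 4 * 0.86 = 4.44
r_new = 4.3 / 4.44
= 0.9685


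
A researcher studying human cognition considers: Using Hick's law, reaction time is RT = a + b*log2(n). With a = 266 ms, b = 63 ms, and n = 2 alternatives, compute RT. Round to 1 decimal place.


RT = 266 + 63 * log2(2)
log2(2) = 1.0
RT = 266 + 63 * 1.0
= 266 + 63.0
= 329.0 ms


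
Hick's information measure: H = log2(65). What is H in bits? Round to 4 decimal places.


H = log2(n)
H = log2(65)
= 6.0224


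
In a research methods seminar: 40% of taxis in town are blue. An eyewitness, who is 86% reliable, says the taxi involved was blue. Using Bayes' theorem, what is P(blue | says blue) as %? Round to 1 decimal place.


P(blue | says blue) = P(says blue | blue)*P(blue) / [P(says blue | blue)*P(blue) + P(says blue | not blue)*P(not blue)]
Numerator = 0.86 * 0.4 = 0.344
False identification = 0.14 * 0.6 = 0.084
P = 0.344 / (0.344 + 0.084)
= 0.344 / 0.428
As percentage = 80.4


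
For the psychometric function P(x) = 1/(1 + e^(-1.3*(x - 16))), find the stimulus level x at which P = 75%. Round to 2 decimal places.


At P = 0.75: 0.75 = 1/(1 + e^(-k*(x-x0)))
Solving: e^(-k*(x-x0)) = 1/3
x = x0 + ln(3)/k
ln(3) = 1.0986
x = 16 + 1.0986/1.3
= 16 + 0.8451
= 16.85


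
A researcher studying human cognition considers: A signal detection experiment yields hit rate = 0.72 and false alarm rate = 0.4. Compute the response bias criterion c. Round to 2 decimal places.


c = -0.5 * (z(HR) + z(FAR))
z(0.72) = 0.5828
z(0.4) = -0.2533
c = -0.5 * (0.5828 + -0.2533)
= -0.5 * 0.3295
= -0.16


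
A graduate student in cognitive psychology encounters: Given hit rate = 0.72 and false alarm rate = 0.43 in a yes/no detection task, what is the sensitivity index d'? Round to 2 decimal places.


d' = z(HR) - z(FAR)
z(0.72) = 0.5828
z(0.43) = -0.1764
d' = 0.5828 - -0.1764
= 0.76


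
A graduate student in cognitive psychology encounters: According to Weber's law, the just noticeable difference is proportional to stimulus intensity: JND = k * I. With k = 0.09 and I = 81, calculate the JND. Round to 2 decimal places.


JND = k * I
JND = 0.09 * 81
= 7.29


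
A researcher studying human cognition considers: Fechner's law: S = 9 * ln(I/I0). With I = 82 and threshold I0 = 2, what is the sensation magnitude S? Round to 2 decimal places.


S = 9 * ln(82/2)
I/I0 = 41.0
ln(41.0) = 3.7136
S = 9 * 3.7136
= 33.42


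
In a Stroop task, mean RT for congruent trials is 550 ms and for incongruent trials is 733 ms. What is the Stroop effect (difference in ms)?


Stroop effect = RT(incongruent) - RT(congruent)
= 733 - 550
= 183 ms


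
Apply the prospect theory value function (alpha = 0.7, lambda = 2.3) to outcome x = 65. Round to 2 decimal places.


Since x = 65 >= 0, use v(x) = x^0.7
65^0.7 = 18.5797
v(65) = 18.58


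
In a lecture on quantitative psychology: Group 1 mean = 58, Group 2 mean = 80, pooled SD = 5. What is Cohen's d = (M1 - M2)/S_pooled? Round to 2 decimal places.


Cohen's d = (M1 - M2) / S_pooled
= (58 - 80) / 5
= -22 / 5
= -4.40


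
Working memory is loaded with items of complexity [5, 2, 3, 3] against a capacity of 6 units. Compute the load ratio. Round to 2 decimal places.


Total complexity = 5 + 2 + 3 + 3 = 13
Load = total / capacity = 13 / 6
= 2.17


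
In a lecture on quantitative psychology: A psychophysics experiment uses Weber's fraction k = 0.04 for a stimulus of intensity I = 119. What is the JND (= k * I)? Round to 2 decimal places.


JND = k * I
JND = 0.04 * 119
= 4.76


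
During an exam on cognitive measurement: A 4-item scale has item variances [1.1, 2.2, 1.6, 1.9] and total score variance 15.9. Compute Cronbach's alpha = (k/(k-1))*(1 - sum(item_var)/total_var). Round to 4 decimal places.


alpha = (k/(k-1)) * (1 - sum(s_i^2)/s_total^2)
sum(item variances) = 6.8
k/(k-1) = 4/3 = 1.333333
1 - 6.8/15.9 = 1 - 0.427673 = 0.572327
alpha = 1.333333 * 0.572327
= 0.7631


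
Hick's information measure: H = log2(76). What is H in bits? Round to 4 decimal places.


H = log2(n)
H = log2(76)
= 6.2479


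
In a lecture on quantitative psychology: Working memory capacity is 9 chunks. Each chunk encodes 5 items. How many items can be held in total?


Total items = chunks * items_per_chunk
= 9 * 5
= 45


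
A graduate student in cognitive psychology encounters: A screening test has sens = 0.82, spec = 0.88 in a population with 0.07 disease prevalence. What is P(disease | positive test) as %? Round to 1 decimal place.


PPV = (sens * prev) / (sens * prev + (1-spec) * (1-prev))
Numerator = 0.82 * 0.07 = 0.0574
P(positive and no disease) = (1 - spec) * (1 - prev) = (1 - 0.88) * (1 - 0.07) = 0.1116
Denominator = 0.0574 + 0.1116 = 0.169
PPV = 0.0574 / 0.169 = 0.339645
As percentage = 34.0


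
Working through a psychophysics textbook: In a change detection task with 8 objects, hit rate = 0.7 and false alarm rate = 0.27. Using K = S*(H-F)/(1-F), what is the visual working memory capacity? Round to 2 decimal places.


K = S * (H - F) / (1 - F)
H - F = 0.43
1 - F = 0.73
K = 8 * 0.43 / 0.73
= 4.71


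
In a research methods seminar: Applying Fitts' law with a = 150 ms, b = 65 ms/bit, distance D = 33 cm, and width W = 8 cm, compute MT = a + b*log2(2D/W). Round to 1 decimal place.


MT = 150 + 65 * log2(2*33/8)
2D/W = 8.25
log2(8.25) = 3.0444
MT = 150 + 65 * 3.0444
= 347.9 ms


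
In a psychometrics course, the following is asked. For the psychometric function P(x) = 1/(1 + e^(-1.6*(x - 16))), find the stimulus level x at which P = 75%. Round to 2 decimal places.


At P = 0.75: 0.75 = 1/(1 + e^(-k*(x-x0)))
Solving: e^(-k*(x-x0)) = 1/3
x = x0 + ln(3)/k
ln(3) = 1.0986
x = 16 + 1.0986/1.6
= 16 + 0.6866
= 16.69


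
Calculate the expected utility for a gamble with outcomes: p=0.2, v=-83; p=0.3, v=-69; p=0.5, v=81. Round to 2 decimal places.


EU = sum(p_i * v_i)
0.2 * -83 = -16.6
0.3 * -69 = -20.7
0.5 * 81 = 40.5
EU = -16.6 + -20.7 + 40.5
= 3.20


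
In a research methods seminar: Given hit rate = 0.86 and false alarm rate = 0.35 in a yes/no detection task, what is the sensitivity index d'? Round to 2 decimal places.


d' = z(HR) - z(FAR)
z(0.86) = 1.0803
z(0.35) = -0.3853
d' = 1.0803 - -0.3853
= 1.47


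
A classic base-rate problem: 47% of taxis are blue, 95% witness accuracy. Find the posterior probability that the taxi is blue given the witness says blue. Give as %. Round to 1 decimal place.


P(blue | says blue) = P(says blue | blue)*P(blue) / [P(says blue | blue)*P(blue) + P(says blue | not blue)*P(not blue)]
Numerator = 0.95 * 0.47 = 0.4465
False identification = 0.05 * 0.53 = 0.0265
P = 0.4465 / (0.4465 + 0.0265)
= 0.4465 / 0.473
As percentage = 94.4


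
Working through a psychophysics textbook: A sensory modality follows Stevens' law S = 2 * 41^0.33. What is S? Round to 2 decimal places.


S = 2 * 41^0.33
41^0.33 = 3.4058
S = 2 * 3.4058
= 6.81


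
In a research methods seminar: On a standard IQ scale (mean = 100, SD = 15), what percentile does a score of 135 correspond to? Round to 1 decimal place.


z = (IQ - mean) / SD
z = (135 - 100) / 15 = 2.3333
Percentile = Phi(2.3333) * 100
Phi(2.3333) = 0.990184
= 99.0


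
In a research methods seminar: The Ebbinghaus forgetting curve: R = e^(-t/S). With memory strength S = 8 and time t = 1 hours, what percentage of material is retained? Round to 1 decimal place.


R = e^(-t/S)
-t/S = -1/8 = -0.125
R = e^(-0.125) = 0.882497
Percentage = 0.882497 * 100
= 88.2


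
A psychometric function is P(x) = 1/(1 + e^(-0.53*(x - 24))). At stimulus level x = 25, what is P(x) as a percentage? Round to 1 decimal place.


P(x) = 1/(1 + e^(-0.53*(25 - 24)))
Exponent = -0.53 * 1 = -0.53
e^(-0.53) = 0.588605
P = 1/(1 + 0.588605) = 0.629483
Percentage = 62.9


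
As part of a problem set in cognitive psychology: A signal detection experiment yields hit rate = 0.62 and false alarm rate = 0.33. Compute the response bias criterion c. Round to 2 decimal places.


c = -0.5 * (z(HR) + z(FAR))
z(0.62) = 0.3055
z(0.33) = -0.4399
c = -0.5 * (0.3055 + -0.4399)
= -0.5 * -0.1344
= 0.07


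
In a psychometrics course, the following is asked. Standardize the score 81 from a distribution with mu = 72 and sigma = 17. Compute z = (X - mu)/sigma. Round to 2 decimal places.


z = (X - mu) / sigma
= (81 - 72) / 17
= 9 / 17
= 0.53


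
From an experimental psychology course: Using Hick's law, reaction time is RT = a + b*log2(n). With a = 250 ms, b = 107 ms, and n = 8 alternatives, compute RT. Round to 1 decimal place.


RT = 250 + 107 * log2(8)
log2(8) = 3.0
RT = 250 + 107 * 3.0
= 250 + 321.0
= 571.0 ms


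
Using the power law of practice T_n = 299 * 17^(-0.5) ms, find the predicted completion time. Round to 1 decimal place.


T_n = 299 * 17^(-0.5)
17^(-0.5) = 0.242536
T_n = 299 * 0.242536
= 72.5 ms


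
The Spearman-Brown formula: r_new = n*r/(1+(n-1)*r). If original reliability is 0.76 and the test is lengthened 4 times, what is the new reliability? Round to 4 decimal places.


r_new = n*r / (1 + (n-1)*r)
Numerator = 4 * 0.76 = 3.04
Denominator = 1 + 3 * 0.76 = 3.28
r_new = 3.04 / 3.28
= 0.9268


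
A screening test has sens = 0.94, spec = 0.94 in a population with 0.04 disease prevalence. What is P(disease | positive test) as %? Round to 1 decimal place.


PPV = (sens * prev) / (sens * prev + (1-spec) * (1-prev))
Numerator = 0.94 * 0.04 = 0.0376
P(positive and no disease) = (1 - spec) * (1 - prev) = (1 - 0.94) * (1 - 0.04) = 0.0576
Denominator = 0.0376 + 0.0576 = 0.0952
PPV = 0.0376 / 0.0952 = 0.394958
As percentage = 39.5


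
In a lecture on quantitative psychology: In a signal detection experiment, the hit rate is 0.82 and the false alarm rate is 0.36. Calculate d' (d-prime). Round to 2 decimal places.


d' = z(HR) - z(FAR)
z(0.82) = 0.9154
z(0.36) = -0.3585
d' = 0.9154 - -0.3585
= 1.27


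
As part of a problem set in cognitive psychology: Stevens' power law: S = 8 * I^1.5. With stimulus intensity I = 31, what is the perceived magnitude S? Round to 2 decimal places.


S = 8 * 31^1.5
31^1.5 = 172.6007
S = 8 * 172.6007
= 1380.81


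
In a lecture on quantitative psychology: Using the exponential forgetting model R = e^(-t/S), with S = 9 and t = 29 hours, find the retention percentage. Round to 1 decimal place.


R = e^(-t/S)
-t/S = -29/9 = -3.222222
R = e^(-3.222222) = 0.039866
Percentage = 0.039866 * 100
= 4.0


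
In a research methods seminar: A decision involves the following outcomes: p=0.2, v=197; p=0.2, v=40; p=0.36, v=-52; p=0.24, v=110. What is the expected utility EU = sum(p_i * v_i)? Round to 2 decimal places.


EU = sum(p_i * v_i)
0.2 * 197 = 39.4
0.2 * 40 = 8.0
0.36 * -52 = -18.72
0.24 * 110 = 26.4
EU = 39.4 + 8.0 + -18.72 + 26.4
= 55.08


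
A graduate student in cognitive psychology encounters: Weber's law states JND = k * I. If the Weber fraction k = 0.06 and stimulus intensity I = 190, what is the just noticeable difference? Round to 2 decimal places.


JND = k * I
JND = 0.06 * 190
= 11.40


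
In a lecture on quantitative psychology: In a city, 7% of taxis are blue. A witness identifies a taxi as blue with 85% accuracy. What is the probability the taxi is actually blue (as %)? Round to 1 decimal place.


P(blue | says blue) = P(says blue | blue)*P(blue) / [P(says blue | blue)*P(blue) + P(says blue | not blue)*P(not blue)]
Numerator = 0.85 * 0.07 = 0.0595
False identification = 0.15 * 0.93 = 0.1395
P = 0.0595 / (0.0595 + 0.1395)
= 0.0595 / 0.199
As percentage = 29.9


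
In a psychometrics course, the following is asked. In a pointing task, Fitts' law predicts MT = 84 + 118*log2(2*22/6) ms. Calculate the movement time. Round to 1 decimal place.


MT = 84 + 118 * log2(2*22/6)
2D/W = 7.333333
log2(7.333333) = 2.8745
MT = 84 + 118 * 2.8745
= 423.2 ms


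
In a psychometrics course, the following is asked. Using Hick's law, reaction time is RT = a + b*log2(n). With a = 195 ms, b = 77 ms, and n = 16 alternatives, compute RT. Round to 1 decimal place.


RT = 195 + 77 * log2(16)
log2(16) = 4.0
RT = 195 + 77 * 4.0
= 195 + 308.0
= 503.0 ms


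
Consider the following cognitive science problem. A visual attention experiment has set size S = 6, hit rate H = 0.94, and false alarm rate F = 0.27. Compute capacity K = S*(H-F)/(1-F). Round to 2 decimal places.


K = S * (H - F) / (1 - F)
H - F = 0.67
1 - F = 0.73
K = 6 * 0.67 / 0.73
= 5.51


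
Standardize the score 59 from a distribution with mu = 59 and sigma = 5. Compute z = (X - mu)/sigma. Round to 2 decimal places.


z = (X - mu) / sigma
= (59 - 59) / 5
= 0 / 5
= 0.00


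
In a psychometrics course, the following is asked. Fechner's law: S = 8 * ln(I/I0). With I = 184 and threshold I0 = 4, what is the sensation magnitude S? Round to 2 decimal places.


S = 8 * ln(184/4)
I/I0 = 46.0
ln(46.0) = 3.8286
S = 8 * 3.8286
= 30.63


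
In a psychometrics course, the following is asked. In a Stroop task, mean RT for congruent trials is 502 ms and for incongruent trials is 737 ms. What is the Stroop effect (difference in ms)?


Stroop effect = RT(incongruent) - RT(congruent)
= 737 - 502
= 235 ms


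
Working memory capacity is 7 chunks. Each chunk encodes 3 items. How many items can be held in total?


Total items = chunks * items_per_chunk
= 7 * 3
= 21


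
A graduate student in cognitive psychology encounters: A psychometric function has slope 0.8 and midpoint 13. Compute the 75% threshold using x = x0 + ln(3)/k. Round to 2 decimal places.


At P = 0.75: 0.75 = 1/(1 + e^(-k*(x-x0)))
Solving: e^(-k*(x-x0)) = 1/3
x = x0 + ln(3)/k
ln(3) = 1.0986
x = 13 + 1.0986/0.8
= 13 + 1.3732
= 14.37


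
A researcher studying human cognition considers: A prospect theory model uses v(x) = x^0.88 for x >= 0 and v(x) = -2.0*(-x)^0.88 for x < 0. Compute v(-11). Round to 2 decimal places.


Since x = -11 < 0, use v(x) = -lambda*(-x)^alpha
(-x) = 11
11^0.88 = 8.2495
v(-11) = -2.0 * 8.2495
= -16.50


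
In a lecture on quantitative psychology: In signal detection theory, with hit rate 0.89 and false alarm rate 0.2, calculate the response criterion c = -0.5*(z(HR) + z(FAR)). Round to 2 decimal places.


c = -0.5 * (z(HR) + z(FAR))
z(0.89) = 1.2265
z(0.2) = -0.8416
c = -0.5 * (1.2265 + -0.8416)
= -0.5 * 0.3849
= -0.19


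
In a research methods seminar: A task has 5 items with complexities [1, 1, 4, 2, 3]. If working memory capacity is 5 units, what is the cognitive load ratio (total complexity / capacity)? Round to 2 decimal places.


Total complexity = 1 + 1 + 4 + 2 + 3 = 11
Load = total / capacity = 11 / 5
= 2.20


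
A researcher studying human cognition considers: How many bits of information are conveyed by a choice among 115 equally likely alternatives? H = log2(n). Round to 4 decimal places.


H = log2(n)
H = log2(115)
= 6.8455


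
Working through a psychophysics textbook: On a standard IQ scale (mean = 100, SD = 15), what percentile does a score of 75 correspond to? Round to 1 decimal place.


z = (IQ - mean) / SD
z = (75 - 100) / 15 = -1.6667
Percentile = Phi(-1.6667) * 100
Phi(-1.6667) = 0.047787
= 4.8


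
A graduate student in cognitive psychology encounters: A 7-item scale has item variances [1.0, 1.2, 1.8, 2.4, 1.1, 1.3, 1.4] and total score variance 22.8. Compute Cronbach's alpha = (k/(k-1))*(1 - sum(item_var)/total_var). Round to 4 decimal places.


alpha = (k/(k-1)) * (1 - sum(s_i^2)/s_total^2)
sum(item variances) = 10.2
k/(k-1) = 7/6 = 1.166667
1 - 10.2/22.8 = 1 - 0.447368 = 0.552632
alpha = 1.166667 * 0.552632
= 0.6447


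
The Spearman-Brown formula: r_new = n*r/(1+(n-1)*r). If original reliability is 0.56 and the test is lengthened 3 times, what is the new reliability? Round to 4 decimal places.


r_new = n*r / (1 + (n-1)*r)
Numerator = 3 * 0.56 = 1.68
Denominator = 1 + 2 * 0.56 = 2.12
r_new = 1.68 / 2.12
= 0.7925


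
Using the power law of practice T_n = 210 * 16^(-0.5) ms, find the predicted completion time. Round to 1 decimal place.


T_n = 210 * 16^(-0.5)
16^(-0.5) = 0.25
T_n = 210 * 0.25
= 52.5 ms


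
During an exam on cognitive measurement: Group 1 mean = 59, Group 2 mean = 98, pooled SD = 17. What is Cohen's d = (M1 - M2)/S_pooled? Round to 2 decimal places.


Cohen's d = (M1 - M2) / S_pooled
= (59 - 98) / 17
= -39 / 17
= -2.29


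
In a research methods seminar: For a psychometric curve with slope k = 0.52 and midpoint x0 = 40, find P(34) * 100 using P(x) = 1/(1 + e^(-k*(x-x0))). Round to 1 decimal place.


P(x) = 1/(1 + e^(-0.52*(34 - 40)))
Exponent = -0.52 * -6 = 3.12
e^(3.12) = 22.64638
P = 1/(1 + 22.64638) = 0.04229
Percentage = 4.2


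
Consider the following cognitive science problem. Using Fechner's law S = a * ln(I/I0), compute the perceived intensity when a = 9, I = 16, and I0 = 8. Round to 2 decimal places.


S = 9 * ln(16/8)
I/I0 = 2.0
ln(2.0) = 0.6931
S = 9 * 0.6931
= 6.24


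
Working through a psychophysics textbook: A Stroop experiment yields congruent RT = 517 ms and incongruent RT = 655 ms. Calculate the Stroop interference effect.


Stroop effect = RT(incongruent) - RT(congruent)
= 655 - 517
= 138 ms


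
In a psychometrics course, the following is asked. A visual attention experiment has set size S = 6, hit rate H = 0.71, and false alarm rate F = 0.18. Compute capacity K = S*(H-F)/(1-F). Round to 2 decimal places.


K = S * (H - F) / (1 - F)
H - F = 0.53
1 - F = 0.82
K = 6 * 0.53 / 0.82
= 3.88


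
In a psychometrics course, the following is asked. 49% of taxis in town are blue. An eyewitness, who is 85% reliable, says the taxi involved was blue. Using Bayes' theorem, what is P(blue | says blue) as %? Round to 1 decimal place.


P(blue | says blue) = P(says blue | blue)*P(blue) / [P(says blue | blue)*P(blue) + P(says blue | not blue)*P(not blue)]
Numerator = 0.85 * 0.49 = 0.4165
False identification = 0.15 * 0.51 = 0.0765
P = 0.4165 / (0.4165 + 0.0765)
= 0.4165 / 0.493
As percentage = 84.5


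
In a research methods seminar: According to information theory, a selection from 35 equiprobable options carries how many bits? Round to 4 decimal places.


H = log2(n)
H = log2(35)
= 5.1293


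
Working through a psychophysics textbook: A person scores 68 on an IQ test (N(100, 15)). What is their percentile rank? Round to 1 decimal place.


z = (IQ - mean) / SD
z = (68 - 100) / 15 = -2.1333
Percentile = Phi(-2.1333) * 100
Phi(-2.1333) = 0.01645
= 1.6


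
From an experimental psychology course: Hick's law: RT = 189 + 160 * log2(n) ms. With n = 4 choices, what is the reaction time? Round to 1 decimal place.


RT = 189 + 160 * log2(4)
log2(4) = 2.0
RT = 189 + 160 * 2.0
= 189 + 320.0
= 509.0 ms


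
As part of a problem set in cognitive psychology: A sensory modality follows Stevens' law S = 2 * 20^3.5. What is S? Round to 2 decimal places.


S = 2 * 20^3.5
20^3.5 = 35777.0876
S = 2 * 35777.0876
= 71554.18


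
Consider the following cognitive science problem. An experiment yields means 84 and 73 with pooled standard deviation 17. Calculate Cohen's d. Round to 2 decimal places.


Cohen's d = (M1 - M2) / S_pooled
= (84 - 73) / 17
= 11 / 17
= 0.65


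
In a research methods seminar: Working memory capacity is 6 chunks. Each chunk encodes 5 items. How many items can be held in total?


Total items = chunks * items_per_chunk
= 6 * 5
= 30


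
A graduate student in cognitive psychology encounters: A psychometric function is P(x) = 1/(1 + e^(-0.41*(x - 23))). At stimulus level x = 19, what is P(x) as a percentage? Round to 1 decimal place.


P(x) = 1/(1 + e^(-0.41*(19 - 23)))
Exponent = -0.41 * -4 = 1.64
e^(1.64) = 5.15517
P = 1/(1 + 5.15517) = 0.162465
Percentage = 16.2


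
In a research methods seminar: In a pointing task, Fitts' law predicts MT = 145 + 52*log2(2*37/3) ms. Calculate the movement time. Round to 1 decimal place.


MT = 145 + 52 * log2(2*37/3)
2D/W = 24.666667
log2(24.666667) = 4.6245
MT = 145 + 52 * 4.6245
= 385.5 ms


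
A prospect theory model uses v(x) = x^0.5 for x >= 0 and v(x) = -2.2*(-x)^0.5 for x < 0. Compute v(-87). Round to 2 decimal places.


Since x = -87 < 0, use v(x) = -lambda*(-x)^alpha
(-x) = 87
87^0.5 = 9.3274
v(-87) = -2.2 * 9.3274
= -20.52


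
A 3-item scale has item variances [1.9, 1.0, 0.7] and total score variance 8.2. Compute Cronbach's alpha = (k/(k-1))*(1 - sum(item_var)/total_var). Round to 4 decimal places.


alpha = (k/(k-1)) * (1 - sum(s_i^2)/s_total^2)
sum(item variances) = 3.6
k/(k-1) = 3/2 = 1.5
1 - 3.6/8.2 = 1 - 0.439024 = 0.560976
alpha = 1.5 * 0.560976
= 0.8415


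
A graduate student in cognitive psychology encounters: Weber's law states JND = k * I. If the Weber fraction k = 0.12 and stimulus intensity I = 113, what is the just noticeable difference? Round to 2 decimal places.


JND = k * I
JND = 0.12 * 113
= 13.56


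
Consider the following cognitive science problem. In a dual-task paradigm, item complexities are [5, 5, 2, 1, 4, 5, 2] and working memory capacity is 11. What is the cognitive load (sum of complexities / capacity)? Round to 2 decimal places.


Total complexity = 5 + 5 + 2 + 1 + 4 + 5 + 2 = 24
Load = total / capacity = 24 / 11
= 2.18


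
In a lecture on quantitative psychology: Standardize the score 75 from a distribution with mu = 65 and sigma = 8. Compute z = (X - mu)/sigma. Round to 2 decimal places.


z = (X - mu) / sigma
= (75 - 65) / 8
= 10 / 8
= 1.25


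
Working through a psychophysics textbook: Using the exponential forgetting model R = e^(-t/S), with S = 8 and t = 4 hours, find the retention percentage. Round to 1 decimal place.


R = e^(-t/S)
-t/S = -4/8 = -0.5
R = e^(-0.5) = 0.606531
Percentage = 0.606531 * 100
= 60.7


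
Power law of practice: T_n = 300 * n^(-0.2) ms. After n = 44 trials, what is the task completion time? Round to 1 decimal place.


T_n = 300 * 44^(-0.2)
44^(-0.2) = 0.469148
T_n = 300 * 0.469148
= 140.7 ms


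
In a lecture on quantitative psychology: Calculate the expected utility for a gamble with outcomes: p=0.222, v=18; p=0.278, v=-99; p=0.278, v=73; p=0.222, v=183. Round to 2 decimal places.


EU = sum(p_i * v_i)
0.222 * 18 = 3.996
0.278 * -99 = -27.522
0.278 * 73 = 20.294
0.222 * 183 = 40.626
EU = 3.996 + -27.522 + 20.294 + 40.626
= 37.39


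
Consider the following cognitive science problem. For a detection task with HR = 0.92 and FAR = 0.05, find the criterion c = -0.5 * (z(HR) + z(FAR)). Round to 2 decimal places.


c = -0.5 * (z(HR) + z(FAR))
z(0.92) = 1.4051
z(0.05) = -1.6449
c = -0.5 * (1.4051 + -1.6449)
= -0.5 * -0.2398
= 0.12


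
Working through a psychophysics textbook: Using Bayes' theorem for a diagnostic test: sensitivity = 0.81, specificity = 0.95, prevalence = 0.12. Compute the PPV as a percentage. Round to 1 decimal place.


PPV = (sens * prev) / (sens * prev + (1-spec) * (1-prev))
Numerator = 0.81 * 0.12 = 0.0972
P(positive and no disease) = (1 - spec) * (1 - prev) = (1 - 0.95) * (1 - 0.12) = 0.044
Denominator = 0.0972 + 0.044 = 0.1412
PPV = 0.0972 / 0.1412 = 0.688385
As percentage = 68.8


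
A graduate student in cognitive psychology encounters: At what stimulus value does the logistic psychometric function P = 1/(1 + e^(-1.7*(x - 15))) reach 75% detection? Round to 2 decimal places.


At P = 0.75: 0.75 = 1/(1 + e^(-k*(x-x0)))
Solving: e^(-k*(x-x0)) = 1/3
x = x0 + ln(3)/k
ln(3) = 1.0986
x = 15 + 1.0986/1.7
= 15 + 0.6462
= 15.65


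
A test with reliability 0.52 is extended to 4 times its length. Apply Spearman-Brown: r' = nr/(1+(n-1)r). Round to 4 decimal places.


r_new = n*r / (1 + (n-1)*r)
Numerator = 4 * 0.52 = 2.08
Denominator = 1 + 3 * 0.52 = 2.56
r_new = 2.08 / 2.56
= 0.8125


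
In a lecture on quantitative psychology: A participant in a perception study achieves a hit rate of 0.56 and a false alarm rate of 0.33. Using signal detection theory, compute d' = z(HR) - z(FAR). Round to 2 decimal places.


d' = z(HR) - z(FAR)
z(0.56) = 0.151
z(0.33) = -0.4399
d' = 0.151 - -0.4399
= 0.59


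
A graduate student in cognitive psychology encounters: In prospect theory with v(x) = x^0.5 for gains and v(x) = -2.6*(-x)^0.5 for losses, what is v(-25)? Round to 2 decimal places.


Since x = -25 < 0, use v(x) = -lambda*(-x)^alpha
(-x) = 25
25^0.5 = 5.0
v(-25) = -2.6 * 5.0
= -13.00
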